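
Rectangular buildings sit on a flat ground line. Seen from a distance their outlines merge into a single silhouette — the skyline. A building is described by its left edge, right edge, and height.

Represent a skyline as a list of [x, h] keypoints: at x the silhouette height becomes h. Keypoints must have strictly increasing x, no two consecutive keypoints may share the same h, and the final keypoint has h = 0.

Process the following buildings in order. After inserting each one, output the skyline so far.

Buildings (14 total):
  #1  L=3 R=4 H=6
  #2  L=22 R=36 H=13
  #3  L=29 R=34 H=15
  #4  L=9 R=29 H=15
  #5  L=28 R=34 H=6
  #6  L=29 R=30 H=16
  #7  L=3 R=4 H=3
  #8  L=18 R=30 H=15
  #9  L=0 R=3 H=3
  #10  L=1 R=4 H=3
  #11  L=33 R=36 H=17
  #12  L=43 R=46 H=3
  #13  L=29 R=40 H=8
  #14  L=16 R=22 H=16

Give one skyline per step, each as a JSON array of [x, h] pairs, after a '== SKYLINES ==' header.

== SKYLINES ==
[[3,6],[4,0]]
[[3,6],[4,0],[22,13],[36,0]]
[[3,6],[4,0],[22,13],[29,15],[34,13],[36,0]]
[[3,6],[4,0],[9,15],[34,13],[36,0]]
[[3,6],[4,0],[9,15],[34,13],[36,0]]
[[3,6],[4,0],[9,15],[29,16],[30,15],[34,13],[36,0]]
[[3,6],[4,0],[9,15],[29,16],[30,15],[34,13],[36,0]]
[[3,6],[4,0],[9,15],[29,16],[30,15],[34,13],[36,0]]
[[0,3],[3,6],[4,0],[9,15],[29,16],[30,15],[34,13],[36,0]]
[[0,3],[3,6],[4,0],[9,15],[29,16],[30,15],[34,13],[36,0]]
[[0,3],[3,6],[4,0],[9,15],[29,16],[30,15],[33,17],[36,0]]
[[0,3],[3,6],[4,0],[9,15],[29,16],[30,15],[33,17],[36,0],[43,3],[46,0]]
[[0,3],[3,6],[4,0],[9,15],[29,16],[30,15],[33,17],[36,8],[40,0],[43,3],[46,0]]
[[0,3],[3,6],[4,0],[9,15],[16,16],[22,15],[29,16],[30,15],[33,17],[36,8],[40,0],[43,3],[46,0]]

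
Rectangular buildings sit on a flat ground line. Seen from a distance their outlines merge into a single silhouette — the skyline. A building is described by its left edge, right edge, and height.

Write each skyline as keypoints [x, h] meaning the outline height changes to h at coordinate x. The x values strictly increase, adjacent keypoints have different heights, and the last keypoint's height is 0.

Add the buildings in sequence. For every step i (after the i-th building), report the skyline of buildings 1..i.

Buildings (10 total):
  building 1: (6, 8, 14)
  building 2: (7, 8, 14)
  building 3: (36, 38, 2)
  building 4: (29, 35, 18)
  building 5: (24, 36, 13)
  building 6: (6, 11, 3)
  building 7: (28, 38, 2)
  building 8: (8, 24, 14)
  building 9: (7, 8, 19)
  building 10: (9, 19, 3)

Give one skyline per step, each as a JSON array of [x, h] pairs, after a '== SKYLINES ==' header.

== SKYLINES ==
[[6,14],[8,0]]
[[6,14],[8,0]]
[[6,14],[8,0],[36,2],[38,0]]
[[6,14],[8,0],[29,18],[35,0],[36,2],[38,0]]
[[6,14],[8,0],[24,13],[29,18],[35,13],[36,2],[38,0]]
[[6,14],[8,3],[11,0],[24,13],[29,18],[35,13],[36,2],[38,0]]
[[6,14],[8,3],[11,0],[24,13],[29,18],[35,13],[36,2],[38,0]]
[[6,14],[24,13],[29,18],[35,13],[36,2],[38,0]]
[[6,14],[7,19],[8,14],[24,13],[29,18],[35,13],[36,2],[38,0]]
[[6,14],[7,19],[8,14],[24,13],[29,18],[35,13],[36,2],[38,0]]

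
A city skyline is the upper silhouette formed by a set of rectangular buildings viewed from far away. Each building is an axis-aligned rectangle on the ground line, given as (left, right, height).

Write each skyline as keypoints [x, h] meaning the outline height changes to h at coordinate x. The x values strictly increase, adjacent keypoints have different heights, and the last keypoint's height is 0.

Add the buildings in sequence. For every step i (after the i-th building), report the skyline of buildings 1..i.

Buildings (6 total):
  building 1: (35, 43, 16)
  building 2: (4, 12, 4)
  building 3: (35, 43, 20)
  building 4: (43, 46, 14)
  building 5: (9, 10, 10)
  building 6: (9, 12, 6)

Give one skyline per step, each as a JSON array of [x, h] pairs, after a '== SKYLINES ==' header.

== SKYLINES ==
[[35,16],[43,0]]
[[4,4],[12,0],[35,16],[43,0]]
[[4,4],[12,0],[35,20],[43,0]]
[[4,4],[12,0],[35,20],[43,14],[46,0]]
[[4,4],[9,10],[10,4],[12,0],[35,20],[43,14],[46,0]]
[[4,4],[9,10],[10,6],[12,0],[35,20],[43,14],[46,0]]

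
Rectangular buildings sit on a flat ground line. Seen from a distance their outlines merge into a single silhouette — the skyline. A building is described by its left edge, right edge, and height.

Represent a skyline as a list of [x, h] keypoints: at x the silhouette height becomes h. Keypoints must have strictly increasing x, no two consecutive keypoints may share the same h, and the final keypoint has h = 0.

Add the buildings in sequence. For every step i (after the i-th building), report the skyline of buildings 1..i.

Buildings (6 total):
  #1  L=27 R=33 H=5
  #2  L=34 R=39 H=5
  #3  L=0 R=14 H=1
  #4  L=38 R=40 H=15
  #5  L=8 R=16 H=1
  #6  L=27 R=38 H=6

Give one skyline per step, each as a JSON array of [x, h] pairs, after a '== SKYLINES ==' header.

== SKYLINES ==
[[27,5],[33,0]]
[[27,5],[33,0],[34,5],[39,0]]
[[0,1],[14,0],[27,5],[33,0],[34,5],[39,0]]
[[0,1],[14,0],[27,5],[33,0],[34,5],[38,15],[40,0]]
[[0,1],[16,0],[27,5],[33,0],[34,5],[38,15],[40,0]]
[[0,1],[16,0],[27,6],[38,15],[40,0]]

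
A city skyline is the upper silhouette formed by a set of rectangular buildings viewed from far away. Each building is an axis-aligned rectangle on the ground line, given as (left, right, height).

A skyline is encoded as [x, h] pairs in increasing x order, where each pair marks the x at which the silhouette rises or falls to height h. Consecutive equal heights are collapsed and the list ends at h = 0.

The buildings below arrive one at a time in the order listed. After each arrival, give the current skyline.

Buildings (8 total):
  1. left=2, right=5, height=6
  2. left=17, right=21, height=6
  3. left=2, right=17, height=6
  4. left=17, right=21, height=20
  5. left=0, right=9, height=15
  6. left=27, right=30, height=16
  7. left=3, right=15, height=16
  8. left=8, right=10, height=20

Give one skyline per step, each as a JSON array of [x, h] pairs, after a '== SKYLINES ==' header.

== SKYLINES ==
[[2,6],[5,0]]
[[2,6],[5,0],[17,6],[21,0]]
[[2,6],[21,0]]
[[2,6],[17,20],[21,0]]
[[0,15],[9,6],[17,20],[21,0]]
[[0,15],[9,6],[17,20],[21,0],[27,16],[30,0]]
[[0,15],[3,16],[15,6],[17,20],[21,0],[27,16],[30,0]]
[[0,15],[3,16],[8,20],[10,16],[15,6],[17,20],[21,0],[27,16],[30,0]]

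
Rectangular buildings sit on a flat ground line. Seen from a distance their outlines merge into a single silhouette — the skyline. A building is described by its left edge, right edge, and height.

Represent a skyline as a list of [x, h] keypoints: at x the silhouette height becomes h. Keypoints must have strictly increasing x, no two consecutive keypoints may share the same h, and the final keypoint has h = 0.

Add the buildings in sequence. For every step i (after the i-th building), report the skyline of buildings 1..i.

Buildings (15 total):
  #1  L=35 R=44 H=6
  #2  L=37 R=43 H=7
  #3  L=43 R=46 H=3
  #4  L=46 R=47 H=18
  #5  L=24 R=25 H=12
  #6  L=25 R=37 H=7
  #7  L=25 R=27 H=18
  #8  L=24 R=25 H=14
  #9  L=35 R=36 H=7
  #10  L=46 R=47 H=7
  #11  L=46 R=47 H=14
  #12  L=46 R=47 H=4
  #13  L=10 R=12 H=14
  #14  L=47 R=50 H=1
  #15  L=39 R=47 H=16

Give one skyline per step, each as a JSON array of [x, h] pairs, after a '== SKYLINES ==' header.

== SKYLINES ==
[[35,6],[44,0]]
[[35,6],[37,7],[43,6],[44,0]]
[[35,6],[37,7],[43,6],[44,3],[46,0]]
[[35,6],[37,7],[43,6],[44,3],[46,18],[47,0]]
[[24,12],[25,0],[35,6],[37,7],[43,6],[44,3],[46,18],[47,0]]
[[24,12],[25,7],[43,6],[44,3],[46,18],[47,0]]
[[24,12],[25,18],[27,7],[43,6],[44,3],[46,18],[47,0]]
[[24,14],[25,18],[27,7],[43,6],[44,3],[46,18],[47,0]]
[[24,14],[25,18],[27,7],[43,6],[44,3],[46,18],[47,0]]
[[24,14],[25,18],[27,7],[43,6],[44,3],[46,18],[47,0]]
[[24,14],[25,18],[27,7],[43,6],[44,3],[46,18],[47,0]]
[[24,14],[25,18],[27,7],[43,6],[44,3],[46,18],[47,0]]
[[10,14],[12,0],[24,14],[25,18],[27,7],[43,6],[44,3],[46,18],[47,0]]
[[10,14],[12,0],[24,14],[25,18],[27,7],[43,6],[44,3],[46,18],[47,1],[50,0]]
[[10,14],[12,0],[24,14],[25,18],[27,7],[39,16],[46,18],[47,1],[50,0]]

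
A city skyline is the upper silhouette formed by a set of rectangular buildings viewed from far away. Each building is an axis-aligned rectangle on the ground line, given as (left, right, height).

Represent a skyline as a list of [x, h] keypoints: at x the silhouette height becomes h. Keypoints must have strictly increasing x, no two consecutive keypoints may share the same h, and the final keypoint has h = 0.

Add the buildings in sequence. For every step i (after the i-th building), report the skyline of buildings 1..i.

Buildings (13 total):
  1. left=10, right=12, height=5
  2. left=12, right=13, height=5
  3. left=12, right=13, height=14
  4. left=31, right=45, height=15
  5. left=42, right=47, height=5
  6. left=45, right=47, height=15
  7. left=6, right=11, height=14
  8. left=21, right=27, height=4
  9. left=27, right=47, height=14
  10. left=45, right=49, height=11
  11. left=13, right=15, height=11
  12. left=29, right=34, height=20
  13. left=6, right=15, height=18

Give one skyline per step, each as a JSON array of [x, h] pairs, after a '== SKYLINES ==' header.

== SKYLINES ==
[[10,5],[12,0]]
[[10,5],[13,0]]
[[10,5],[12,14],[13,0]]
[[10,5],[12,14],[13,0],[31,15],[45,0]]
[[10,5],[12,14],[13,0],[31,15],[45,5],[47,0]]
[[10,5],[12,14],[13,0],[31,15],[47,0]]
[[6,14],[11,5],[12,14],[13,0],[31,15],[47,0]]
[[6,14],[11,5],[12,14],[13,0],[21,4],[27,0],[31,15],[47,0]]
[[6,14],[11,5],[12,14],[13,0],[21,4],[27,14],[31,15],[47,0]]
[[6,14],[11,5],[12,14],[13,0],[21,4],[27,14],[31,15],[47,11],[49,0]]
[[6,14],[11,5],[12,14],[13,11],[15,0],[21,4],[27,14],[31,15],[47,11],[49,0]]
[[6,14],[11,5],[12,14],[13,11],[15,0],[21,4],[27,14],[29,20],[34,15],[47,11],[49,0]]
[[6,18],[15,0],[21,4],[27,14],[29,20],[34,15],[47,11],[49,0]]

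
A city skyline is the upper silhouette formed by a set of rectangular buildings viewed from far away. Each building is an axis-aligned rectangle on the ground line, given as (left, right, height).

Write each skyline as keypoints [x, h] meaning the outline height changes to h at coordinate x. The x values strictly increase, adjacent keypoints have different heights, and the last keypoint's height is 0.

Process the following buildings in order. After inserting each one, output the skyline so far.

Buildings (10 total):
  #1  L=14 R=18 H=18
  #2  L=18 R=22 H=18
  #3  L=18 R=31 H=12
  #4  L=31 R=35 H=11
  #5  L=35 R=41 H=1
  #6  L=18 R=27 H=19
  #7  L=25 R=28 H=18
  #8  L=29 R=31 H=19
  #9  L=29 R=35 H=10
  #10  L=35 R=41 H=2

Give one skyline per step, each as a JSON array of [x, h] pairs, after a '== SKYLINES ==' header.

== SKYLINES ==
[[14,18],[18,0]]
[[14,18],[22,0]]
[[14,18],[22,12],[31,0]]
[[14,18],[22,12],[31,11],[35,0]]
[[14,18],[22,12],[31,11],[35,1],[41,0]]
[[14,18],[18,19],[27,12],[31,11],[35,1],[41,0]]
[[14,18],[18,19],[27,18],[28,12],[31,11],[35,1],[41,0]]
[[14,18],[18,19],[27,18],[28,12],[29,19],[31,11],[35,1],[41,0]]
[[14,18],[18,19],[27,18],[28,12],[29,19],[31,11],[35,1],[41,0]]
[[14,18],[18,19],[27,18],[28,12],[29,19],[31,11],[35,2],[41,0]]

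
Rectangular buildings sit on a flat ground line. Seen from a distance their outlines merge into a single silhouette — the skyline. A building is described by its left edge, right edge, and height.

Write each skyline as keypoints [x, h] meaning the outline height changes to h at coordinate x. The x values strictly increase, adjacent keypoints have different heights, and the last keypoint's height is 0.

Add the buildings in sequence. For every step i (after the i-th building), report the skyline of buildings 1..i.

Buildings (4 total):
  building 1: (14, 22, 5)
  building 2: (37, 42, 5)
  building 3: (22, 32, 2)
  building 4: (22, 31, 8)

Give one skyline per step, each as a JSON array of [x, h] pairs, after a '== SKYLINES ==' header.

== SKYLINES ==
[[14,5],[22,0]]
[[14,5],[22,0],[37,5],[42,0]]
[[14,5],[22,2],[32,0],[37,5],[42,0]]
[[14,5],[22,8],[31,2],[32,0],[37,5],[42,0]]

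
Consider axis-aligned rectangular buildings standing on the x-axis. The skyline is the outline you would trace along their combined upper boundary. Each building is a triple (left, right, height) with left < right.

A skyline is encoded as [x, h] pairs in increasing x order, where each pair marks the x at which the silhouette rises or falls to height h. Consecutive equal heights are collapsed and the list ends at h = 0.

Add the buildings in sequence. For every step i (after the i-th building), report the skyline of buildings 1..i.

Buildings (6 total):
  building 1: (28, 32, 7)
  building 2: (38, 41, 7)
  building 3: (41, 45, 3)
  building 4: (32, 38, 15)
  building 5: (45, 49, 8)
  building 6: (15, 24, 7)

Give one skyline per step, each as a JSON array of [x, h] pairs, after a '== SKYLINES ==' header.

== SKYLINES ==
[[28,7],[32,0]]
[[28,7],[32,0],[38,7],[41,0]]
[[28,7],[32,0],[38,7],[41,3],[45,0]]
[[28,7],[32,15],[38,7],[41,3],[45,0]]
[[28,7],[32,15],[38,7],[41,3],[45,8],[49,0]]
[[15,7],[24,0],[28,7],[32,15],[38,7],[41,3],[45,8],[49,0]]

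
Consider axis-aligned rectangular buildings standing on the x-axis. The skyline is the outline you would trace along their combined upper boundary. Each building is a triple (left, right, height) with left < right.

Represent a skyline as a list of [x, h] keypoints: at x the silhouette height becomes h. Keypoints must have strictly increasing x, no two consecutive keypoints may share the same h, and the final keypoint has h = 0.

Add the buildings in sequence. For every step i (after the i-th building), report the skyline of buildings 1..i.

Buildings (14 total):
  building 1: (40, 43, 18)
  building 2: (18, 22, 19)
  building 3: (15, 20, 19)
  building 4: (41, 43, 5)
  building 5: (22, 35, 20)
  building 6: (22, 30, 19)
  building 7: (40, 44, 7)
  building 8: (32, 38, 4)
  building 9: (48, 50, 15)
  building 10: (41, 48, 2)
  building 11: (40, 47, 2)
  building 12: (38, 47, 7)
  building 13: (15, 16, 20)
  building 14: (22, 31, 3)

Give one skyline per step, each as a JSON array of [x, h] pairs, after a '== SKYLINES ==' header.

== SKYLINES ==
[[40,18],[43,0]]
[[18,19],[22,0],[40,18],[43,0]]
[[15,19],[22,0],[40,18],[43,0]]
[[15,19],[22,0],[40,18],[43,0]]
[[15,19],[22,20],[35,0],[40,18],[43,0]]
[[15,19],[22,20],[35,0],[40,18],[43,0]]
[[15,19],[22,20],[35,0],[40,18],[43,7],[44,0]]
[[15,19],[22,20],[35,4],[38,0],[40,18],[43,7],[44,0]]
[[15,19],[22,20],[35,4],[38,0],[40,18],[43,7],[44,0],[48,15],[50,0]]
[[15,19],[22,20],[35,4],[38,0],[40,18],[43,7],[44,2],[48,15],[50,0]]
[[15,19],[22,20],[35,4],[38,0],[40,18],[43,7],[44,2],[48,15],[50,0]]
[[15,19],[22,20],[35,4],[38,7],[40,18],[43,7],[47,2],[48,15],[50,0]]
[[15,20],[16,19],[22,20],[35,4],[38,7],[40,18],[43,7],[47,2],[48,15],[50,0]]
[[15,20],[16,19],[22,20],[35,4],[38,7],[40,18],[43,7],[47,2],[48,15],[50,0]]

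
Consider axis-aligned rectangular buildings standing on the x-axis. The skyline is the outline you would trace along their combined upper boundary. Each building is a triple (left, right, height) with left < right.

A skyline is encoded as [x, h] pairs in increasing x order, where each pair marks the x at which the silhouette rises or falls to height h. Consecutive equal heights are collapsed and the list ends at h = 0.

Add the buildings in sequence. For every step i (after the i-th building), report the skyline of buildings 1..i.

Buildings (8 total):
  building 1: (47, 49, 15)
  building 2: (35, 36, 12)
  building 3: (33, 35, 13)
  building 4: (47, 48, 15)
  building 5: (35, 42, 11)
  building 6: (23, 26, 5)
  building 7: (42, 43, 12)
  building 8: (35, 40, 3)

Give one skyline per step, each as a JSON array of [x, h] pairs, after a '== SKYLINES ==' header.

== SKYLINES ==
[[47,15],[49,0]]
[[35,12],[36,0],[47,15],[49,0]]
[[33,13],[35,12],[36,0],[47,15],[49,0]]
[[33,13],[35,12],[36,0],[47,15],[49,0]]
[[33,13],[35,12],[36,11],[42,0],[47,15],[49,0]]
[[23,5],[26,0],[33,13],[35,12],[36,11],[42,0],[47,15],[49,0]]
[[23,5],[26,0],[33,13],[35,12],[36,11],[42,12],[43,0],[47,15],[49,0]]
[[23,5],[26,0],[33,13],[35,12],[36,11],[42,12],[43,0],[47,15],[49,0]]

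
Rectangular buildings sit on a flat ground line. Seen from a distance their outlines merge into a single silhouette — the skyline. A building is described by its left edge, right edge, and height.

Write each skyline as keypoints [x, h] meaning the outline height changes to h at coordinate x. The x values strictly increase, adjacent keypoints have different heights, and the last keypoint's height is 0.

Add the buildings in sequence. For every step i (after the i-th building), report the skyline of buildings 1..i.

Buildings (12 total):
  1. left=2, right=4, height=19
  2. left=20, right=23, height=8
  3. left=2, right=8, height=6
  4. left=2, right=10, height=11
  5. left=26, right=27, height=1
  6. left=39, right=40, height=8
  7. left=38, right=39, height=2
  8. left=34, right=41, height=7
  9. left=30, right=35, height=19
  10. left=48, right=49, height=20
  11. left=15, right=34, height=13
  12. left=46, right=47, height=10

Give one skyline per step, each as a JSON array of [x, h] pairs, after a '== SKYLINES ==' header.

== SKYLINES ==
[[2,19],[4,0]]
[[2,19],[4,0],[20,8],[23,0]]
[[2,19],[4,6],[8,0],[20,8],[23,0]]
[[2,19],[4,11],[10,0],[20,8],[23,0]]
[[2,19],[4,11],[10,0],[20,8],[23,0],[26,1],[27,0]]
[[2,19],[4,11],[10,0],[20,8],[23,0],[26,1],[27,0],[39,8],[40,0]]
[[2,19],[4,11],[10,0],[20,8],[23,0],[26,1],[27,0],[38,2],[39,8],[40,0]]
[[2,19],[4,11],[10,0],[20,8],[23,0],[26,1],[27,0],[34,7],[39,8],[40,7],[41,0]]
[[2,19],[4,11],[10,0],[20,8],[23,0],[26,1],[27,0],[30,19],[35,7],[39,8],[40,7],[41,0]]
[[2,19],[4,11],[10,0],[20,8],[23,0],[26,1],[27,0],[30,19],[35,7],[39,8],[40,7],[41,0],[48,20],[49,0]]
[[2,19],[4,11],[10,0],[15,13],[30,19],[35,7],[39,8],[40,7],[41,0],[48,20],[49,0]]
[[2,19],[4,11],[10,0],[15,13],[30,19],[35,7],[39,8],[40,7],[41,0],[46,10],[47,0],[48,20],[49,0]]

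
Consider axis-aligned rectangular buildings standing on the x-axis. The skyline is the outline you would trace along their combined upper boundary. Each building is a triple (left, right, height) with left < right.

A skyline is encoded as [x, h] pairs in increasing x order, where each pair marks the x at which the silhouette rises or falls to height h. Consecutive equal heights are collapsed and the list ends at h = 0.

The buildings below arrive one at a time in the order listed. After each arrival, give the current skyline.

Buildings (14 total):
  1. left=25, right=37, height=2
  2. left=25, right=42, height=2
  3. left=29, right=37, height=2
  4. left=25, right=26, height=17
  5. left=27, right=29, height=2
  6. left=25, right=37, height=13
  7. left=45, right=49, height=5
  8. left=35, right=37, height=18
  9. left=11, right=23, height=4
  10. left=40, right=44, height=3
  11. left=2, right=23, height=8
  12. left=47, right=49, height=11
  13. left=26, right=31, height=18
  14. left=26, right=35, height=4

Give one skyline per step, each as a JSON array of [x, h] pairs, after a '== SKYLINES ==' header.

== SKYLINES ==
[[25,2],[37,0]]
[[25,2],[42,0]]
[[25,2],[42,0]]
[[25,17],[26,2],[42,0]]
[[25,17],[26,2],[42,0]]
[[25,17],[26,13],[37,2],[42,0]]
[[25,17],[26,13],[37,2],[42,0],[45,5],[49,0]]
[[25,17],[26,13],[35,18],[37,2],[42,0],[45,5],[49,0]]
[[11,4],[23,0],[25,17],[26,13],[35,18],[37,2],[42,0],[45,5],[49,0]]
[[11,4],[23,0],[25,17],[26,13],[35,18],[37,2],[40,3],[44,0],[45,5],[49,0]]
[[2,8],[23,0],[25,17],[26,13],[35,18],[37,2],[40,3],[44,0],[45,5],[49,0]]
[[2,8],[23,0],[25,17],[26,13],[35,18],[37,2],[40,3],[44,0],[45,5],[47,11],[49,0]]
[[2,8],[23,0],[25,17],[26,18],[31,13],[35,18],[37,2],[40,3],[44,0],[45,5],[47,11],[49,0]]
[[2,8],[23,0],[25,17],[26,18],[31,13],[35,18],[37,2],[40,3],[44,0],[45,5],[47,11],[49,0]]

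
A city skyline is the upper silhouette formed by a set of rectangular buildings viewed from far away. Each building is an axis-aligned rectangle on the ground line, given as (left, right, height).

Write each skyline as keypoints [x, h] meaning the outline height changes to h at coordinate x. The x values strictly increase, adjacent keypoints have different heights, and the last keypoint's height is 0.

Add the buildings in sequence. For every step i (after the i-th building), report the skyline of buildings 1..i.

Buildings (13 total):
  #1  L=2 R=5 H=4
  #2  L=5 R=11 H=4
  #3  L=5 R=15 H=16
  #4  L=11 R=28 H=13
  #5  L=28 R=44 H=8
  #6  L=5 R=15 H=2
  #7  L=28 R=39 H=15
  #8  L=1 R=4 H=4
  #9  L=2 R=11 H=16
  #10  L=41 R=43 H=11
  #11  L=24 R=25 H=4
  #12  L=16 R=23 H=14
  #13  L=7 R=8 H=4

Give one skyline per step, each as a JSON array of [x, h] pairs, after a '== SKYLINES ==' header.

== SKYLINES ==
[[2,4],[5,0]]
[[2,4],[11,0]]
[[2,4],[5,16],[15,0]]
[[2,4],[5,16],[15,13],[28,0]]
[[2,4],[5,16],[15,13],[28,8],[44,0]]
[[2,4],[5,16],[15,13],[28,8],[44,0]]
[[2,4],[5,16],[15,13],[28,15],[39,8],[44,0]]
[[1,4],[5,16],[15,13],[28,15],[39,8],[44,0]]
[[1,4],[2,16],[15,13],[28,15],[39,8],[44,0]]
[[1,4],[2,16],[15,13],[28,15],[39,8],[41,11],[43,8],[44,0]]
[[1,4],[2,16],[15,13],[28,15],[39,8],[41,11],[43,8],[44,0]]
[[1,4],[2,16],[15,13],[16,14],[23,13],[28,15],[39,8],[41,11],[43,8],[44,0]]
[[1,4],[2,16],[15,13],[16,14],[23,13],[28,15],[39,8],[41,11],[43,8],[44,0]]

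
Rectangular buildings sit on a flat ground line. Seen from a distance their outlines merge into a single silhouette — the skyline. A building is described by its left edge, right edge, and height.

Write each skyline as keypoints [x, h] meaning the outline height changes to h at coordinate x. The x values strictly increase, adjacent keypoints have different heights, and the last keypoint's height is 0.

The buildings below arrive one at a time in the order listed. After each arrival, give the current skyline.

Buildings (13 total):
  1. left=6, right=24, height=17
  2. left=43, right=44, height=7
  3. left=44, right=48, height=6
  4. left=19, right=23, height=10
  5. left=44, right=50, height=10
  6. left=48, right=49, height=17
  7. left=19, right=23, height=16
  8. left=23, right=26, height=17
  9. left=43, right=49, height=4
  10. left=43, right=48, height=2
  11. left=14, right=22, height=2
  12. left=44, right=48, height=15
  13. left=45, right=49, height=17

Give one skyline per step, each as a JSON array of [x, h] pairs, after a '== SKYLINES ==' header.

== SKYLINES ==
[[6,17],[24,0]]
[[6,17],[24,0],[43,7],[44,0]]
[[6,17],[24,0],[43,7],[44,6],[48,0]]
[[6,17],[24,0],[43,7],[44,6],[48,0]]
[[6,17],[24,0],[43,7],[44,10],[50,0]]
[[6,17],[24,0],[43,7],[44,10],[48,17],[49,10],[50,0]]
[[6,17],[24,0],[43,7],[44,10],[48,17],[49,10],[50,0]]
[[6,17],[26,0],[43,7],[44,10],[48,17],[49,10],[50,0]]
[[6,17],[26,0],[43,7],[44,10],[48,17],[49,10],[50,0]]
[[6,17],[26,0],[43,7],[44,10],[48,17],[49,10],[50,0]]
[[6,17],[26,0],[43,7],[44,10],[48,17],[49,10],[50,0]]
[[6,17],[26,0],[43,7],[44,15],[48,17],[49,10],[50,0]]
[[6,17],[26,0],[43,7],[44,15],[45,17],[49,10],[50,0]]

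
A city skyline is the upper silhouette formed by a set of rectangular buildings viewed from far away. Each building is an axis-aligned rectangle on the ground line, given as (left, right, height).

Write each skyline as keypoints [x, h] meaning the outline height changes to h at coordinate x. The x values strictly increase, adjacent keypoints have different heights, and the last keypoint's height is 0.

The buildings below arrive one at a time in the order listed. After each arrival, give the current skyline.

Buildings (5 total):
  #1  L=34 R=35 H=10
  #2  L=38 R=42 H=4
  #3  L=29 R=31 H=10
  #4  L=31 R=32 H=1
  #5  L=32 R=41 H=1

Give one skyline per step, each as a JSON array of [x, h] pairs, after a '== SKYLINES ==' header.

== SKYLINES ==
[[34,10],[35,0]]
[[34,10],[35,0],[38,4],[42,0]]
[[29,10],[31,0],[34,10],[35,0],[38,4],[42,0]]
[[29,10],[31,1],[32,0],[34,10],[35,0],[38,4],[42,0]]
[[29,10],[31,1],[34,10],[35,1],[38,4],[42,0]]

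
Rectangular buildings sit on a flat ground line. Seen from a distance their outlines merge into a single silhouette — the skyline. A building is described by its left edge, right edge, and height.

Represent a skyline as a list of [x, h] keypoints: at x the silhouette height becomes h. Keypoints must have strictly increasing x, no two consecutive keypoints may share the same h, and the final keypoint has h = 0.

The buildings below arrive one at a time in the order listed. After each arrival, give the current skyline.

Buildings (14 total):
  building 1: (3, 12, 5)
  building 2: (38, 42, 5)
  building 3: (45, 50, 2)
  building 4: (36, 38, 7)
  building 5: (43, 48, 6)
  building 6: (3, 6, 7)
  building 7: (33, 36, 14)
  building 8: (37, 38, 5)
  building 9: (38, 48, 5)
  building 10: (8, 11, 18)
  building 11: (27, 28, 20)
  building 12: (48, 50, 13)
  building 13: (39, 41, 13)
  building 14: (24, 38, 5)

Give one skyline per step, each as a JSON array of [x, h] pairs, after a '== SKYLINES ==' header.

== SKYLINES ==
[[3,5],[12,0]]
[[3,5],[12,0],[38,5],[42,0]]
[[3,5],[12,0],[38,5],[42,0],[45,2],[50,0]]
[[3,5],[12,0],[36,7],[38,5],[42,0],[45,2],[50,0]]
[[3,5],[12,0],[36,7],[38,5],[42,0],[43,6],[48,2],[50,0]]
[[3,7],[6,5],[12,0],[36,7],[38,5],[42,0],[43,6],[48,2],[50,0]]
[[3,7],[6,5],[12,0],[33,14],[36,7],[38,5],[42,0],[43,6],[48,2],[50,0]]
[[3,7],[6,5],[12,0],[33,14],[36,7],[38,5],[42,0],[43,6],[48,2],[50,0]]
[[3,7],[6,5],[12,0],[33,14],[36,7],[38,5],[43,6],[48,2],[50,0]]
[[3,7],[6,5],[8,18],[11,5],[12,0],[33,14],[36,7],[38,5],[43,6],[48,2],[50,0]]
[[3,7],[6,5],[8,18],[11,5],[12,0],[27,20],[28,0],[33,14],[36,7],[38,5],[43,6],[48,2],[50,0]]
[[3,7],[6,5],[8,18],[11,5],[12,0],[27,20],[28,0],[33,14],[36,7],[38,5],[43,6],[48,13],[50,0]]
[[3,7],[6,5],[8,18],[11,5],[12,0],[27,20],[28,0],[33,14],[36,7],[38,5],[39,13],[41,5],[43,6],[48,13],[50,0]]
[[3,7],[6,5],[8,18],[11,5],[12,0],[24,5],[27,20],[28,5],[33,14],[36,7],[38,5],[39,13],[41,5],[43,6],[48,13],[50,0]]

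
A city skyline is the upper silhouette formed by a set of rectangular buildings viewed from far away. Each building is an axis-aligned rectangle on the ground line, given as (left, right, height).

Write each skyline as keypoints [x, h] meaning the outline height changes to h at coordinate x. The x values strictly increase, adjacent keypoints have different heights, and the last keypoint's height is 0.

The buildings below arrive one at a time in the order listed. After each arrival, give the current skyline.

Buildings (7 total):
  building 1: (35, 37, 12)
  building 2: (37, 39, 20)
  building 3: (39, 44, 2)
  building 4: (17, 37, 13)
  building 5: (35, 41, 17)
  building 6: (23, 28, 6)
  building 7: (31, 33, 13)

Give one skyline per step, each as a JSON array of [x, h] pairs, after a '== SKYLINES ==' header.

== SKYLINES ==
[[35,12],[37,0]]
[[35,12],[37,20],[39,0]]
[[35,12],[37,20],[39,2],[44,0]]
[[17,13],[37,20],[39,2],[44,0]]
[[17,13],[35,17],[37,20],[39,17],[41,2],[44,0]]
[[17,13],[35,17],[37,20],[39,17],[41,2],[44,0]]
[[17,13],[35,17],[37,20],[39,17],[41,2],[44,0]]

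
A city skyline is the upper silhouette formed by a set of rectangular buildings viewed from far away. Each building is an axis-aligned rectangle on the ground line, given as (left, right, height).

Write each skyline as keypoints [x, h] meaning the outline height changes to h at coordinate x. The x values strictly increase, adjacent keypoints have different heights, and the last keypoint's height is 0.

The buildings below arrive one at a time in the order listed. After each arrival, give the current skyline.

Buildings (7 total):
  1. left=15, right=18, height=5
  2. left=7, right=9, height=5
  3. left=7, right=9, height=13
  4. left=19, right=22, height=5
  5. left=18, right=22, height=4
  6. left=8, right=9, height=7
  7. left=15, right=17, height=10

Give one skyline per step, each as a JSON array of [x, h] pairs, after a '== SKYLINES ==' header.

== SKYLINES ==
[[15,5],[18,0]]
[[7,5],[9,0],[15,5],[18,0]]
[[7,13],[9,0],[15,5],[18,0]]
[[7,13],[9,0],[15,5],[18,0],[19,5],[22,0]]
[[7,13],[9,0],[15,5],[18,4],[19,5],[22,0]]
[[7,13],[9,0],[15,5],[18,4],[19,5],[22,0]]
[[7,13],[9,0],[15,10],[17,5],[18,4],[19,5],[22,0]]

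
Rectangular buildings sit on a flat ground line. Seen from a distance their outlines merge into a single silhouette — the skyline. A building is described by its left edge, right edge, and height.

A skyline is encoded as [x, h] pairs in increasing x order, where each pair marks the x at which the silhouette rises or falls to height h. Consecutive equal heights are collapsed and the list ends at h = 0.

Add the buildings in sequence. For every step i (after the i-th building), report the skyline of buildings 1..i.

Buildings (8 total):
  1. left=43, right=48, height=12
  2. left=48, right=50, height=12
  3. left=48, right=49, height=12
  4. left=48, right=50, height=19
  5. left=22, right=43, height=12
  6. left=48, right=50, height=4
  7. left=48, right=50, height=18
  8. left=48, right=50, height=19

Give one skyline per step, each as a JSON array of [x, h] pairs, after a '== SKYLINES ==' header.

== SKYLINES ==
[[43,12],[48,0]]
[[43,12],[50,0]]
[[43,12],[50,0]]
[[43,12],[48,19],[50,0]]
[[22,12],[48,19],[50,0]]
[[22,12],[48,19],[50,0]]
[[22,12],[48,19],[50,0]]
[[22,12],[48,19],[50,0]]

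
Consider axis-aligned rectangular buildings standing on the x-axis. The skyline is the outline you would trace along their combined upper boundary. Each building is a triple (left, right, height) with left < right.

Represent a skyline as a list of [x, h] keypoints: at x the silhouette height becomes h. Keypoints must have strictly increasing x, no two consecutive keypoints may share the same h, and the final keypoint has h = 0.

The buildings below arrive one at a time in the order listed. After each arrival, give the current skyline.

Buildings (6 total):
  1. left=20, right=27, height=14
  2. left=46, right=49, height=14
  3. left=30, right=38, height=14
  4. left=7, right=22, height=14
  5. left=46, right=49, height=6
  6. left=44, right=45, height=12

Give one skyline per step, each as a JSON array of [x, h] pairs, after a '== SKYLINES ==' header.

== SKYLINES ==
[[20,14],[27,0]]
[[20,14],[27,0],[46,14],[49,0]]
[[20,14],[27,0],[30,14],[38,0],[46,14],[49,0]]
[[7,14],[27,0],[30,14],[38,0],[46,14],[49,0]]
[[7,14],[27,0],[30,14],[38,0],[46,14],[49,0]]
[[7,14],[27,0],[30,14],[38,0],[44,12],[45,0],[46,14],[49,0]]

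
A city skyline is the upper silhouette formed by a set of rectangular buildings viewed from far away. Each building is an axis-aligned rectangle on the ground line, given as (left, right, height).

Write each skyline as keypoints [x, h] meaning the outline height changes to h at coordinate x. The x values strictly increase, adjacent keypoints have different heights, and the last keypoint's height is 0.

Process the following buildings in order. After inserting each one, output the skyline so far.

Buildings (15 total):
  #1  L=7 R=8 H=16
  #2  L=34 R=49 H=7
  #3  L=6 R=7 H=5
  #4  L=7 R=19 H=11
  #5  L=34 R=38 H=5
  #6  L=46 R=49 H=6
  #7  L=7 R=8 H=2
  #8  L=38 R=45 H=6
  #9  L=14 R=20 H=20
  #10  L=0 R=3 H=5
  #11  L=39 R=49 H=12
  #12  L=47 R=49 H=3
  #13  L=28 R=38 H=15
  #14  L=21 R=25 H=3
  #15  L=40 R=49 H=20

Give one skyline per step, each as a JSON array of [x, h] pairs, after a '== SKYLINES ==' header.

== SKYLINES ==
[[7,16],[8,0]]
[[7,16],[8,0],[34,7],[49,0]]
[[6,5],[7,16],[8,0],[34,7],[49,0]]
[[6,5],[7,16],[8,11],[19,0],[34,7],[49,0]]
[[6,5],[7,16],[8,11],[19,0],[34,7],[49,0]]
[[6,5],[7,16],[8,11],[19,0],[34,7],[49,0]]
[[6,5],[7,16],[8,11],[19,0],[34,7],[49,0]]
[[6,5],[7,16],[8,11],[19,0],[34,7],[49,0]]
[[6,5],[7,16],[8,11],[14,20],[20,0],[34,7],[49,0]]
[[0,5],[3,0],[6,5],[7,16],[8,11],[14,20],[20,0],[34,7],[49,0]]
[[0,5],[3,0],[6,5],[7,16],[8,11],[14,20],[20,0],[34,7],[39,12],[49,0]]
[[0,5],[3,0],[6,5],[7,16],[8,11],[14,20],[20,0],[34,7],[39,12],[49,0]]
[[0,5],[3,0],[6,5],[7,16],[8,11],[14,20],[20,0],[28,15],[38,7],[39,12],[49,0]]
[[0,5],[3,0],[6,5],[7,16],[8,11],[14,20],[20,0],[21,3],[25,0],[28,15],[38,7],[39,12],[49,0]]
[[0,5],[3,0],[6,5],[7,16],[8,11],[14,20],[20,0],[21,3],[25,0],[28,15],[38,7],[39,12],[40,20],[49,0]]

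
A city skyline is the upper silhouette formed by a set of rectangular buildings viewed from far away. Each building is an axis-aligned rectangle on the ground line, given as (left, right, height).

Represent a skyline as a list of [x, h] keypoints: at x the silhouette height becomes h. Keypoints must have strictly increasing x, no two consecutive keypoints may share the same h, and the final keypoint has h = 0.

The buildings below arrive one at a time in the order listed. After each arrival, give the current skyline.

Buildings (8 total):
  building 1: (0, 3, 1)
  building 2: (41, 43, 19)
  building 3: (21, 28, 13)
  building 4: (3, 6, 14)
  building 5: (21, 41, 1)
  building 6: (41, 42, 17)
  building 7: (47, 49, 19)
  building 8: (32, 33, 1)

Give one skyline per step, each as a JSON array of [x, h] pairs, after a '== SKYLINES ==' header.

== SKYLINES ==
[[0,1],[3,0]]
[[0,1],[3,0],[41,19],[43,0]]
[[0,1],[3,0],[21,13],[28,0],[41,19],[43,0]]
[[0,1],[3,14],[6,0],[21,13],[28,0],[41,19],[43,0]]
[[0,1],[3,14],[6,0],[21,13],[28,1],[41,19],[43,0]]
[[0,1],[3,14],[6,0],[21,13],[28,1],[41,19],[43,0]]
[[0,1],[3,14],[6,0],[21,13],[28,1],[41,19],[43,0],[47,19],[49,0]]
[[0,1],[3,14],[6,0],[21,13],[28,1],[41,19],[43,0],[47,19],[49,0]]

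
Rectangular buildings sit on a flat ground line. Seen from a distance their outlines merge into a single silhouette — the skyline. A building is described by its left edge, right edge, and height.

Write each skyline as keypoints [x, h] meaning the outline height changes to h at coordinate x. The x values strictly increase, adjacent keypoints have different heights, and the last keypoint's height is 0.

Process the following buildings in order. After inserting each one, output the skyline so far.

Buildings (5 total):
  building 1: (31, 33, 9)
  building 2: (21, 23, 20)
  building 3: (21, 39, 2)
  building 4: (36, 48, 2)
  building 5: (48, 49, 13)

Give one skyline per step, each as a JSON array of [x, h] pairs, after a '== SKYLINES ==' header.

== SKYLINES ==
[[31,9],[33,0]]
[[21,20],[23,0],[31,9],[33,0]]
[[21,20],[23,2],[31,9],[33,2],[39,0]]
[[21,20],[23,2],[31,9],[33,2],[48,0]]
[[21,20],[23,2],[31,9],[33,2],[48,13],[49,0]]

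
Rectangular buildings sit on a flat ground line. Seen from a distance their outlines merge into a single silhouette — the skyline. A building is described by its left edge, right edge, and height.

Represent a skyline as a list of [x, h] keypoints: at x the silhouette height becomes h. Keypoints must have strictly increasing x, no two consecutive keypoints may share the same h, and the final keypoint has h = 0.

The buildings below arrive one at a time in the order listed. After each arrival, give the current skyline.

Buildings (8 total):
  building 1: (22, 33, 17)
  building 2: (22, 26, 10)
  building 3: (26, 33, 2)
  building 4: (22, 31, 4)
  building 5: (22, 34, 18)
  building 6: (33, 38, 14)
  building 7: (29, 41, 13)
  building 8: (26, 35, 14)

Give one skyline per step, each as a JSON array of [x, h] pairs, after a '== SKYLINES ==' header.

== SKYLINES ==
[[22,17],[33,0]]
[[22,17],[33,0]]
[[22,17],[33,0]]
[[22,17],[33,0]]
[[22,18],[34,0]]
[[22,18],[34,14],[38,0]]
[[22,18],[34,14],[38,13],[41,0]]
[[22,18],[34,14],[38,13],[41,0]]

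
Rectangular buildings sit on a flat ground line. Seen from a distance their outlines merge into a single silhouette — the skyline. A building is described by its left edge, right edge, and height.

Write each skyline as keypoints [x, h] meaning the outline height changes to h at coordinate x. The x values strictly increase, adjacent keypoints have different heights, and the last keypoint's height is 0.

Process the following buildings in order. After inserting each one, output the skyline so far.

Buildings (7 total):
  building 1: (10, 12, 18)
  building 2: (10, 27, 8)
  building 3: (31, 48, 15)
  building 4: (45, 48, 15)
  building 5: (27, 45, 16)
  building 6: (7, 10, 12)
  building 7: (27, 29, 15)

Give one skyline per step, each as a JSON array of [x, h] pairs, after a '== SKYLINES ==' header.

== SKYLINES ==
[[10,18],[12,0]]
[[10,18],[12,8],[27,0]]
[[10,18],[12,8],[27,0],[31,15],[48,0]]
[[10,18],[12,8],[27,0],[31,15],[48,0]]
[[10,18],[12,8],[27,16],[45,15],[48,0]]
[[7,12],[10,18],[12,8],[27,16],[45,15],[48,0]]
[[7,12],[10,18],[12,8],[27,16],[45,15],[48,0]]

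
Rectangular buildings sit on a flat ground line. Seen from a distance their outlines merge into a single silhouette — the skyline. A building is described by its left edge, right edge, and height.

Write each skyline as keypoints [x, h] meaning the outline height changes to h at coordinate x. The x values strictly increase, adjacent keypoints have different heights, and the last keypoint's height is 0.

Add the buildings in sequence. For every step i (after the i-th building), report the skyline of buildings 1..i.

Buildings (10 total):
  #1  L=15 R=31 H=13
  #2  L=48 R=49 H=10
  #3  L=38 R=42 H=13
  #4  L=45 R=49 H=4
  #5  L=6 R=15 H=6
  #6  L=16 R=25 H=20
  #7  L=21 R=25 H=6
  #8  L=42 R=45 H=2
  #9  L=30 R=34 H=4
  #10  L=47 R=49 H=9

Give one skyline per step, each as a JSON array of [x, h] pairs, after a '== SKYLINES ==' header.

== SKYLINES ==
[[15,13],[31,0]]
[[15,13],[31,0],[48,10],[49,0]]
[[15,13],[31,0],[38,13],[42,0],[48,10],[49,0]]
[[15,13],[31,0],[38,13],[42,0],[45,4],[48,10],[49,0]]
[[6,6],[15,13],[31,0],[38,13],[42,0],[45,4],[48,10],[49,0]]
[[6,6],[15,13],[16,20],[25,13],[31,0],[38,13],[42,0],[45,4],[48,10],[49,0]]
[[6,6],[15,13],[16,20],[25,13],[31,0],[38,13],[42,0],[45,4],[48,10],[49,0]]
[[6,6],[15,13],[16,20],[25,13],[31,0],[38,13],[42,2],[45,4],[48,10],[49,0]]
[[6,6],[15,13],[16,20],[25,13],[31,4],[34,0],[38,13],[42,2],[45,4],[48,10],[49,0]]
[[6,6],[15,13],[16,20],[25,13],[31,4],[34,0],[38,13],[42,2],[45,4],[47,9],[48,10],[49,0]]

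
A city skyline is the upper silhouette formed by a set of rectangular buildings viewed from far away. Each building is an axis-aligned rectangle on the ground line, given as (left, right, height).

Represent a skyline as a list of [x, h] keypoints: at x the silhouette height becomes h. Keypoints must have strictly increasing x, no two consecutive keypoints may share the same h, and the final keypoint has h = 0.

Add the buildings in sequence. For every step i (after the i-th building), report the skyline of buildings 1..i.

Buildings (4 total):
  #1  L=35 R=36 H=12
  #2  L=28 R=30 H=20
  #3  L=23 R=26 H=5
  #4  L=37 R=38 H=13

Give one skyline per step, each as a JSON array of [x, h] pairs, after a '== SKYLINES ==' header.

== SKYLINES ==
[[35,12],[36,0]]
[[28,20],[30,0],[35,12],[36,0]]
[[23,5],[26,0],[28,20],[30,0],[35,12],[36,0]]
[[23,5],[26,0],[28,20],[30,0],[35,12],[36,0],[37,13],[38,0]]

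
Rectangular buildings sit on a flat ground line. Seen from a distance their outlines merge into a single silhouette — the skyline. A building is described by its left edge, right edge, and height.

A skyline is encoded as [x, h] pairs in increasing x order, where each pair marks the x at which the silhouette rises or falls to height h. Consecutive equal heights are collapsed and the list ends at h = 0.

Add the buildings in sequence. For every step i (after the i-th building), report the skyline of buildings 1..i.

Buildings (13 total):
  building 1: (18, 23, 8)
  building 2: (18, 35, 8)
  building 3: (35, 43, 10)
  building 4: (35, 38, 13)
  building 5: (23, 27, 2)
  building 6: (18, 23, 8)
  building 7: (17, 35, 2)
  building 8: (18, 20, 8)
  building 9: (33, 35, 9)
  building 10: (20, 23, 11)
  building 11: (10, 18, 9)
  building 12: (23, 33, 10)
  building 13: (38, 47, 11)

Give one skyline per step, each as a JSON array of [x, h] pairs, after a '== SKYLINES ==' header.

== SKYLINES ==
[[18,8],[23,0]]
[[18,8],[35,0]]
[[18,8],[35,10],[43,0]]
[[18,8],[35,13],[38,10],[43,0]]
[[18,8],[35,13],[38,10],[43,0]]
[[18,8],[35,13],[38,10],[43,0]]
[[17,2],[18,8],[35,13],[38,10],[43,0]]
[[17,2],[18,8],[35,13],[38,10],[43,0]]
[[17,2],[18,8],[33,9],[35,13],[38,10],[43,0]]
[[17,2],[18,8],[20,11],[23,8],[33,9],[35,13],[38,10],[43,0]]
[[10,9],[18,8],[20,11],[23,8],[33,9],[35,13],[38,10],[43,0]]
[[10,9],[18,8],[20,11],[23,10],[33,9],[35,13],[38,10],[43,0]]
[[10,9],[18,8],[20,11],[23,10],[33,9],[35,13],[38,11],[47,0]]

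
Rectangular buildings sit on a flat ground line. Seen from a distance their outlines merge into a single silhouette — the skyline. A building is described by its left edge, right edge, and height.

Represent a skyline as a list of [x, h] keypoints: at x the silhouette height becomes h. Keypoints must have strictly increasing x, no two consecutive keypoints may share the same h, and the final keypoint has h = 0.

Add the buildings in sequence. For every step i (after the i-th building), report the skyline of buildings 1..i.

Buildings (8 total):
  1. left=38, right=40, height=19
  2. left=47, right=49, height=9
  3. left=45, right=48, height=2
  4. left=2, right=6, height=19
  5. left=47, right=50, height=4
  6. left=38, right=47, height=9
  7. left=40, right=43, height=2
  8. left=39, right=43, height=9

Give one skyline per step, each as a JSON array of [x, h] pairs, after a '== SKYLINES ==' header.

== SKYLINES ==
[[38,19],[40,0]]
[[38,19],[40,0],[47,9],[49,0]]
[[38,19],[40,0],[45,2],[47,9],[49,0]]
[[2,19],[6,0],[38,19],[40,0],[45,2],[47,9],[49,0]]
[[2,19],[6,0],[38,19],[40,0],[45,2],[47,9],[49,4],[50,0]]
[[2,19],[6,0],[38,19],[40,9],[49,4],[50,0]]
[[2,19],[6,0],[38,19],[40,9],[49,4],[50,0]]
[[2,19],[6,0],[38,19],[40,9],[49,4],[50,0]]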